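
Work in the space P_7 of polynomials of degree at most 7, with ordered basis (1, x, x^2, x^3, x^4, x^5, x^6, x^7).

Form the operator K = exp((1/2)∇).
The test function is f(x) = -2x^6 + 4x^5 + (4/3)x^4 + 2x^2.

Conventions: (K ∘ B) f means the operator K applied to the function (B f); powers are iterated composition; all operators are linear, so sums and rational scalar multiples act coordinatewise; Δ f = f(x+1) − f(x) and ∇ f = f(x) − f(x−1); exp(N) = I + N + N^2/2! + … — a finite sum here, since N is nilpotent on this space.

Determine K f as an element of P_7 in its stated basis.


the image equals g(x) = -2x^6 - 2x^5 + (113/6)x^4 - (7/3)x^3 - (175/8)x^2 + (509/24)x - 59/32

order-1 term: -6x^5 + 25x^4 - (112/3)x^3 + 31x^2 - (34/3)x + 4/3
order-2 term: -(15/2)x^4 + 40x^3 - (161/2)x^2 + 76x - 83/3
order-3 term: -5x^3 + (55/2)x^2 - (311/6)x + 34
order-4 term: -(15/8)x^2 + (35/4)x - 253/24
order-5 term: -(3/8)x + 17/16
order-6 term: -1/32
the series for exp((1/2)∇) f terminates at order 6
exp((1/2)∇) f = -2x^6 - 2x^5 + (113/6)x^4 - (7/3)x^3 - (175/8)x^2 + (509/24)x - 59/32


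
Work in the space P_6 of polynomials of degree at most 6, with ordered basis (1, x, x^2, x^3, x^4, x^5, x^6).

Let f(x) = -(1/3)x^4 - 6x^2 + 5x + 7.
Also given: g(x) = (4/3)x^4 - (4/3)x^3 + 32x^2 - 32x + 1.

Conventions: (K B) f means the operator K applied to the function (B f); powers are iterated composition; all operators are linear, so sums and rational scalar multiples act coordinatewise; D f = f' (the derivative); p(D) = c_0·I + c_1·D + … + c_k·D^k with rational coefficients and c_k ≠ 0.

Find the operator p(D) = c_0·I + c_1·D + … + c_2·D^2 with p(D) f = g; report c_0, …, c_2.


D^0 f = -(1/3)x^4 - 6x^2 + 5x + 7
D^1 f = -(4/3)x^3 - 12x + 5
D^2 f = -4x^2 - 12
matching coefficients of g against c_0 f + c_1 Df + … from the top degree down determines the c_i
solution: c_0 = -4, c_1 = 1, c_2 = -2

p(D) = -4·I + D − 2·D^2, i.e. c_0 = -4, c_1 = 1, c_2 = -2


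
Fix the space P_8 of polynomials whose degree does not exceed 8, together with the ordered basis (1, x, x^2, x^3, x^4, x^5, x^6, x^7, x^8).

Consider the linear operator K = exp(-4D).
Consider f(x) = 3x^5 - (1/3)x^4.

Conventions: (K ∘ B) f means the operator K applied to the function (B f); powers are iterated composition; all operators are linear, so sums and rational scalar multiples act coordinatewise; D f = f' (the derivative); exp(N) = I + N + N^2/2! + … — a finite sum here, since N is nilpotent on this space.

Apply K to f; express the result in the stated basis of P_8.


order-1 term: -60x^4 + (16/3)x^3
order-2 term: 480x^3 - 32x^2
order-3 term: -1920x^2 + (256/3)x
order-4 term: 3840x - 256/3
order-5 term: -3072
the series for exp(-4D) f terminates at order 5
exp(-4D) f = 3x^5 - (181/3)x^4 + (1456/3)x^3 - 1952x^2 + (11776/3)x - 9472/3

the result is g(x) = 3x^5 - (181/3)x^4 + (1456/3)x^3 - 1952x^2 + (11776/3)x - 9472/3


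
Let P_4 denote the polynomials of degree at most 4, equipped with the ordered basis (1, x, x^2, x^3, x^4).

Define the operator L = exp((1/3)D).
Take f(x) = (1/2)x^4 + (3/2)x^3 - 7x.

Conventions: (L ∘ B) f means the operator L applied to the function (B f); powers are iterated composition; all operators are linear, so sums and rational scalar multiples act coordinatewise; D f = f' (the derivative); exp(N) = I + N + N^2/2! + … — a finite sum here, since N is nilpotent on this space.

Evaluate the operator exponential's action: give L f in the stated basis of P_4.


g(x) = (1/2)x^4 + (13/6)x^3 + (11/6)x^2 - (347/54)x - 184/81

order-1 term: (2/3)x^3 + (3/2)x^2 - 7/3
order-2 term: (1/3)x^2 + (1/2)x
order-3 term: (2/27)x + 1/18
order-4 term: 1/162
the series for exp((1/3)D) f terminates at order 4
exp((1/3)D) f = (1/2)x^4 + (13/6)x^3 + (11/6)x^2 - (347/54)x - 184/81


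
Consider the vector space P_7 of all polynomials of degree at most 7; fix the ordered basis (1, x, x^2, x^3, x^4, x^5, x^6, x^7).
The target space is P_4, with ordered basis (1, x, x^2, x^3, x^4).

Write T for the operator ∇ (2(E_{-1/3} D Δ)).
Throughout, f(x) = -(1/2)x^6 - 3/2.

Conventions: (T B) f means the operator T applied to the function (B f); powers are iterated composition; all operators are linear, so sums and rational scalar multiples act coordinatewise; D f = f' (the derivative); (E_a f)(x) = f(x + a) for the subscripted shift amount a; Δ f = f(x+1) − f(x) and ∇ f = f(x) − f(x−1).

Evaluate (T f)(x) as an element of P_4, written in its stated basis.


the result is g(x) = -120x^3 + 120x^2 - 100x + 220/9

Δ f = -3x^5 - (15/2)x^4 - 10x^3 - (15/2)x^2 - 3x - 1/2
D Δ f = -15x^4 - 30x^3 - 30x^2 - 15x - 3
E_{-1/3} D Δ f = -15x^4 - 10x^3 - 10x^2 - (25/9)x - 11/27
(2(E_{-1/3} D Δ)) f = -30x^4 - 20x^3 - 20x^2 - (50/9)x - 22/27
∇ (2(E_{-1/3} D Δ)) f = -120x^3 + 120x^2 - 100x + 220/9


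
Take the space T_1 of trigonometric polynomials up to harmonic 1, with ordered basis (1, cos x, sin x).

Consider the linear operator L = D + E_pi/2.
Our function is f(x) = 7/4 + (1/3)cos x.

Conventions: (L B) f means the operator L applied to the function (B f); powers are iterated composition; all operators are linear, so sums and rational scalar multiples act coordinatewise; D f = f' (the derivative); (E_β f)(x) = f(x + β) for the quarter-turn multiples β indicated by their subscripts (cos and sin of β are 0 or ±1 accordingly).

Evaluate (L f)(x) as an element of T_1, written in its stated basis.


D f = -(1/3)sin x
E_pi/2 f = 7/4 - (1/3)sin x
(D + E_pi/2) f = 7/4 - (2/3)sin x

the image equals g(x) = 7/4 - (2/3)sin x


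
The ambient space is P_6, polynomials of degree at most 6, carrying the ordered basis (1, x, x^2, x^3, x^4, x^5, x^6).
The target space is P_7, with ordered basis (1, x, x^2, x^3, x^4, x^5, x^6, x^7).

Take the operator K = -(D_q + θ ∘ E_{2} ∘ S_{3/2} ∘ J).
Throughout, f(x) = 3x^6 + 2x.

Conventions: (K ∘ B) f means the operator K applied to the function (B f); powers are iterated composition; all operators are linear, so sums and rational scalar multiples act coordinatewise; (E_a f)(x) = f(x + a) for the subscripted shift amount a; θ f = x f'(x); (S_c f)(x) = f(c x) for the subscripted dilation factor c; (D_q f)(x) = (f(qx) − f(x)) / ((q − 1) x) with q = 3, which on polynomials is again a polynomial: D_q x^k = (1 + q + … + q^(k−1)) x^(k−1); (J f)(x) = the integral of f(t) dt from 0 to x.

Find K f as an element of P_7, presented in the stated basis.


the result is g(x) = -(6561/128)x^7 - (19683/32)x^6 - (133359/32)x^5 - (32805/4)x^4 - (98415/8)x^3 - 9846x^2 - (6579/2)x - 2

D_q f = 1092x^5 + 2
J f = (3/7)x^7 + x^2
S_{3/2} J f = (6561/896)x^7 + (9/4)x^2
E_{2} S_{3/2} J f = (6561/896)x^7 + (6561/64)x^6 + (19683/32)x^5 + (32805/16)x^4 + (32805/8)x^3 + 4923x^2 + (6579/2)x + 6624/7
θ E_{2} S_{3/2} J f = (6561/128)x^7 + (19683/32)x^6 + (98415/32)x^5 + (32805/4)x^4 + (98415/8)x^3 + 9846x^2 + (6579/2)x
(D_q + θ ∘ E_{2} ∘ S_{3/2} ∘ J) f = (6561/128)x^7 + (19683/32)x^6 + (133359/32)x^5 + (32805/4)x^4 + (98415/8)x^3 + 9846x^2 + (6579/2)x + 2
(-(D_q + θ ∘ E_{2} ∘ S_{3/2} ∘ J)) f = -(6561/128)x^7 - (19683/32)x^6 - (133359/32)x^5 - (32805/4)x^4 - (98415/8)x^3 - 9846x^2 - (6579/2)x - 2


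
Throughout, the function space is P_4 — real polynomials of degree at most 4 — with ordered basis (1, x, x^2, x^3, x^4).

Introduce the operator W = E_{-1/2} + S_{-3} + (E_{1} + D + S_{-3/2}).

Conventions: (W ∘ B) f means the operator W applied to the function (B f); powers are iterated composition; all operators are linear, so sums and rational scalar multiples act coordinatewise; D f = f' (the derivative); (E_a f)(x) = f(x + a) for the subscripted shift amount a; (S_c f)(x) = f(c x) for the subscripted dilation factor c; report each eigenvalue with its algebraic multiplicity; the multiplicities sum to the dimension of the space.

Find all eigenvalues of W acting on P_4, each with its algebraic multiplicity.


image of 1: 4
image of x: -(5/2)x + 3/2
image of x^2: (53/4)x^2 + 3x + 5/4
image of x^3: -(227/8)x^3 + (9/2)x^2 + (15/4)x + 7/8
image of x^4: (1409/16)x^4 + 6x^3 + (15/2)x^2 + (7/2)x + 17/16
the matrix is upper triangular; its diagonal is (4, -5/2, 53/4, -227/8, 1409/16)
for a triangular matrix the eigenvalues are the diagonal entries, with algebraic multiplicity their repetition count

λ = -227/8 (multiplicity 1), λ = -5/2 (multiplicity 1), λ = 4 (multiplicity 1), λ = 53/4 (multiplicity 1), λ = 1409/16 (multiplicity 1)


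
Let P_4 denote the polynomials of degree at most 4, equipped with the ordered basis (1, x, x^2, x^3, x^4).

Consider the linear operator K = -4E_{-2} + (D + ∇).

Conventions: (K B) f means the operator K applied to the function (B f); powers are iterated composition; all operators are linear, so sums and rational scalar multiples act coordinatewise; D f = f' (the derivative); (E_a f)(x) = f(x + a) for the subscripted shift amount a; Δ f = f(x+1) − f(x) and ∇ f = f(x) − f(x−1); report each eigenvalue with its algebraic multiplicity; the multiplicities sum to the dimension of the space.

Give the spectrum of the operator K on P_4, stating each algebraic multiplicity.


λ = -4 (multiplicity 5)

image of 1: -4
image of x: -4x + 10
image of x^2: -4x^2 + 20x - 17
image of x^3: -4x^3 + 30x^2 - 51x + 33
image of x^4: -4x^4 + 40x^3 - 102x^2 + 132x - 65
the matrix is upper triangular; its diagonal is (-4, -4, -4, -4, -4)
for a triangular matrix the eigenvalues are the diagonal entries, with algebraic multiplicity their repetition count


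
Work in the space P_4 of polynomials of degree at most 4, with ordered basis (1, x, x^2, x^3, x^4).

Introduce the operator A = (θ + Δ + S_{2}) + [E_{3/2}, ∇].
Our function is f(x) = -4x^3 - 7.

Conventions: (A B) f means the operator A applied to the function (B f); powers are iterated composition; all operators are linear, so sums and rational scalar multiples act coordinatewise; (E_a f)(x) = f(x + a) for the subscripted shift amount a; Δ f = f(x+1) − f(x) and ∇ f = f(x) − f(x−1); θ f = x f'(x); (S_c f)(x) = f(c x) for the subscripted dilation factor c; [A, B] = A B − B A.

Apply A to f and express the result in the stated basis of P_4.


g(x) = -44x^3 - 12x^2 - 12x - 11

θ f = -12x^3
Δ f = -12x^2 - 12x - 4
S_{2} f = -32x^3 - 7
(θ + Δ + S_{2}) f = -44x^3 - 12x^2 - 12x - 11
∇ f = -12x^2 + 12x - 4
E_{3/2} ∇ f = -12x^2 - 24x - 13
E_{3/2} f = -4x^3 - 18x^2 - 27x - 41/2
∇ E_{3/2} f = -12x^2 - 24x - 13
[E_{3/2}, ∇] f = 0
((θ + Δ + S_{2}) + [E_{3/2}, ∇]) f = -44x^3 - 12x^2 - 12x - 11


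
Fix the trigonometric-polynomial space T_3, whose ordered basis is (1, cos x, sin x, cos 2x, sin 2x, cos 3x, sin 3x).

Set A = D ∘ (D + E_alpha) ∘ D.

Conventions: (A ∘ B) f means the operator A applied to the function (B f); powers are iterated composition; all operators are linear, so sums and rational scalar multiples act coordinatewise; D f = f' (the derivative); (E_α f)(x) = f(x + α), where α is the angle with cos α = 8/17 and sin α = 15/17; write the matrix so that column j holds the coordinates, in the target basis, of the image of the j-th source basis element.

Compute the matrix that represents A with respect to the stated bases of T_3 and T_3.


the matrix is [[0, 0, 0, 0, 0, 0, 0]; [0, -8/17, -32/17, 0, 0, 0, 0]; [0, 32/17, -8/17, 0, 0, 0, 0]; [0, 0, 0, 644/289, -3272/289, 0, 0]; [0, 0, 0, 3272/289, 644/289, 0, 0]; [0, 0, 0, 0, 0, 43992/4913, -128196/4913]; [0, 0, 0, 0, 0, 128196/4913, 43992/4913]] (rows listed top to bottom)

image of 1: 0
image of cos x: -(8/17)cos x + (32/17)sin x
image of sin x: -(32/17)cos x - (8/17)sin x
image of cos 2x: (644/289)cos 2x + (3272/289)sin 2x
image of sin 2x: -(3272/289)cos 2x + (644/289)sin 2x
image of cos 3x: (43992/4913)cos 3x + (128196/4913)sin 3x
image of sin 3x: -(128196/4913)cos 3x + (43992/4913)sin 3x
each image's coordinates form column j of the matrix


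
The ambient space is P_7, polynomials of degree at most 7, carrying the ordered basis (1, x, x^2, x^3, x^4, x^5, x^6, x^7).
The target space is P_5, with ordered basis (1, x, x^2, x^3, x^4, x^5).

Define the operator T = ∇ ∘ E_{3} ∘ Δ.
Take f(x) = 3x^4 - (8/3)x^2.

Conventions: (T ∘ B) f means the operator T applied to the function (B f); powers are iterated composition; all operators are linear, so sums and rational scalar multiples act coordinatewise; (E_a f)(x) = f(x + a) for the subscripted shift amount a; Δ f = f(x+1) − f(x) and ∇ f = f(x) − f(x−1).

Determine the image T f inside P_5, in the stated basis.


Δ f = 12x^3 + 18x^2 + (20/3)x + 1/3
E_{3} Δ f = 12x^3 + 126x^2 + (1316/3)x + 1519/3
∇ E_{3} Δ f = 36x^2 + 216x + 974/3

g(x) = 36x^2 + 216x + 974/3


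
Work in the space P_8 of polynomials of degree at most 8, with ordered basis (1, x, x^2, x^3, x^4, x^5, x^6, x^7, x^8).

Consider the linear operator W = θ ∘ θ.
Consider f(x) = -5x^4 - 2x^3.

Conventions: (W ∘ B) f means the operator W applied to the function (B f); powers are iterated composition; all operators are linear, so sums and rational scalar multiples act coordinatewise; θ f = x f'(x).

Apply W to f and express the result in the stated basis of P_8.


θ f = -20x^4 - 6x^3
θ θ f = -80x^4 - 18x^3

the image equals g(x) = -80x^4 - 18x^3


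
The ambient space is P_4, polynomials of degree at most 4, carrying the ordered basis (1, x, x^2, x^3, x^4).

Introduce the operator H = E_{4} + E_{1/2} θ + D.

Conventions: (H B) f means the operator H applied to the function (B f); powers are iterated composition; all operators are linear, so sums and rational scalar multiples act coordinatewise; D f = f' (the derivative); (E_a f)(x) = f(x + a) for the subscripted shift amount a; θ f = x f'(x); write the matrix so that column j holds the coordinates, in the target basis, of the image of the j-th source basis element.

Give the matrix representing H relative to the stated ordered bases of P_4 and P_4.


image of 1: 1
image of x: 2x + 11/2
image of x^2: 3x^2 + 12x + 33/2
image of x^3: 4x^3 + (39/2)x^2 + (201/4)x + 515/8
image of x^4: 5x^4 + 28x^3 + 102x^2 + 258x + 1025/4
each image's coordinates form column j of the matrix

the matrix is [[1, 11/2, 33/2, 515/8, 1025/4]; [0, 2, 12, 201/4, 258]; [0, 0, 3, 39/2, 102]; [0, 0, 0, 4, 28]; [0, 0, 0, 0, 5]] (rows listed top to bottom)


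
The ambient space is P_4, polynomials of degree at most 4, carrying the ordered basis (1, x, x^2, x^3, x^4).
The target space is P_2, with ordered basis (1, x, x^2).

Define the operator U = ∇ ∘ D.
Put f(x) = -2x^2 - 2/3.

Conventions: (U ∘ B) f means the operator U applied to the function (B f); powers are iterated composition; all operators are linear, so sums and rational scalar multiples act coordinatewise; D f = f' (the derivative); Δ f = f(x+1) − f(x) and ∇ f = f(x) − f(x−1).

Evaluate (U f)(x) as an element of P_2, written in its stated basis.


D f = -4x
∇ D f = -4

the result is g(x) = -4


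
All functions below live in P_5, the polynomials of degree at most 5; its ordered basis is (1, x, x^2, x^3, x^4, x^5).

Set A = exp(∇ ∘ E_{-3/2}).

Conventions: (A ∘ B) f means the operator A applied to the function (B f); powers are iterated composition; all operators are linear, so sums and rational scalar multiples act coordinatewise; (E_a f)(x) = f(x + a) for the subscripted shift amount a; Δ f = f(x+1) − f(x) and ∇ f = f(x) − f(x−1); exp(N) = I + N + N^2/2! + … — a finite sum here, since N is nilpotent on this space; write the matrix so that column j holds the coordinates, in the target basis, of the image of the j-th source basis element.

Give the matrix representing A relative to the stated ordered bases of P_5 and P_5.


image of 1: 1
image of x: x + 1
image of x^2: x^2 + 2x - 3
image of x^3: x^3 + 3x^2 - 9x + 5/4
image of x^4: x^4 + 4x^3 - 18x^2 + 5x + 40
image of x^5: x^5 + 5x^4 - 30x^3 + (25/2)x^2 + 200x - 3943/16
each image's coordinates form column j of the matrix

the matrix is [[1, 1, -3, 5/4, 40, -3943/16]; [0, 1, 2, -9, 5, 200]; [0, 0, 1, 3, -18, 25/2]; [0, 0, 0, 1, 4, -30]; [0, 0, 0, 0, 1, 5]; [0, 0, 0, 0, 0, 1]] (rows listed top to bottom)


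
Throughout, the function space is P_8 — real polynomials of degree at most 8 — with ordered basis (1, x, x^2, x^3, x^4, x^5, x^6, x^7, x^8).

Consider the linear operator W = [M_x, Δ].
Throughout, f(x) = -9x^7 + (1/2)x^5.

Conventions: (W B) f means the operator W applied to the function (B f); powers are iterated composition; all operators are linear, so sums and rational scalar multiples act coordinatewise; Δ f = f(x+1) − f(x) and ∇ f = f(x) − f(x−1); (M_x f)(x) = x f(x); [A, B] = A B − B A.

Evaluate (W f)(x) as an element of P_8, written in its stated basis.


Δ f = -63x^6 - 189x^5 - (625/2)x^4 - 310x^3 - 184x^2 - (121/2)x - 17/2
M_x Δ f = -63x^7 - 189x^6 - (625/2)x^5 - 310x^4 - 184x^3 - (121/2)x^2 - (17/2)x
M_x f = -9x^8 + (1/2)x^6
Δ M_x f = -72x^7 - 252x^6 - 501x^5 - (1245/2)x^4 - 494x^3 - (489/2)x^2 - 69x - 17/2
[M_x, Δ] f = 9x^7 + 63x^6 + (377/2)x^5 + (625/2)x^4 + 310x^3 + 184x^2 + (121/2)x + 17/2

the image equals g(x) = 9x^7 + 63x^6 + (377/2)x^5 + (625/2)x^4 + 310x^3 + 184x^2 + (121/2)x + 17/2


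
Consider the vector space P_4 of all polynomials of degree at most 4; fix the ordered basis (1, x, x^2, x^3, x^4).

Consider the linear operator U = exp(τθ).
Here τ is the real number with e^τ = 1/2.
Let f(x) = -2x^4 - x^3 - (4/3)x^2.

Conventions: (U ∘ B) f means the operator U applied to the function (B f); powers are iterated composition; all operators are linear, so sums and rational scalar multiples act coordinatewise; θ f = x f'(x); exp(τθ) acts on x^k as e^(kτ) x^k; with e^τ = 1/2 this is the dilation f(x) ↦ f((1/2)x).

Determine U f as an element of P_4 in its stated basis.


the image equals g(x) = -(1/8)x^4 - (1/8)x^3 - (1/3)x^2

exp(τθ) x^k = e^(kτ) x^k; with e^τ = 1/2 this sends x^k to (1/2)^k x^k
x^2 ↦ 1/4 x^2
x^3 ↦ 1/8 x^3
x^4 ↦ 1/16 x^4
applying this coordinatewise to f: exp(τθ) f = -(1/8)x^4 - (1/8)x^3 - (1/3)x^2


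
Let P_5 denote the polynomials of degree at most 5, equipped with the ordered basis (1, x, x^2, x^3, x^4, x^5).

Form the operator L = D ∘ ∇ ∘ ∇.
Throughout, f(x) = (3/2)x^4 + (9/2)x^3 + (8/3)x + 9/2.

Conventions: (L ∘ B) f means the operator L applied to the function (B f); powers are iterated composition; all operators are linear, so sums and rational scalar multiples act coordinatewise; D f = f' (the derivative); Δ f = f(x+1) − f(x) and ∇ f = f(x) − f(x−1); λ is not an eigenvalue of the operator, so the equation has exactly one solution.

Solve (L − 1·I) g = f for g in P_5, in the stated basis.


g(x) = -(3/2)x^4 - (9/2)x^3 - (116/3)x + 9/2

write g with unknown coordinates in the stated basis and equate coefficients in (L − 1·I) g = f
solving from the highest basis element down gives g = -(3/2)x^4 - (9/2)x^3 - (116/3)x + 9/2
check: L g = -36x + 9
so L g − 1·g = (3/2)x^4 + (9/2)x^3 + (8/3)x + 9/2 = f ✓


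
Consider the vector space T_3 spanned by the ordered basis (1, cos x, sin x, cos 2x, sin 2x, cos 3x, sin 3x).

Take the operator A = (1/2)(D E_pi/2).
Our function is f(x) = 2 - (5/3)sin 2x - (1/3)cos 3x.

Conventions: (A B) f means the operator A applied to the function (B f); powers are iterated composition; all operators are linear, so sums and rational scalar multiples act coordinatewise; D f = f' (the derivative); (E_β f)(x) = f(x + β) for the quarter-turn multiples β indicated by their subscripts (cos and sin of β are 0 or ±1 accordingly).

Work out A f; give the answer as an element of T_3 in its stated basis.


the result is g(x) = (5/3)cos 2x - (1/2)cos 3x

E_pi/2 f = 2 + (5/3)sin 2x - (1/3)sin 3x
D E_pi/2 f = (10/3)cos 2x - cos 3x
((1/2)(D E_pi/2)) f = (5/3)cos 2x - (1/2)cos 3x


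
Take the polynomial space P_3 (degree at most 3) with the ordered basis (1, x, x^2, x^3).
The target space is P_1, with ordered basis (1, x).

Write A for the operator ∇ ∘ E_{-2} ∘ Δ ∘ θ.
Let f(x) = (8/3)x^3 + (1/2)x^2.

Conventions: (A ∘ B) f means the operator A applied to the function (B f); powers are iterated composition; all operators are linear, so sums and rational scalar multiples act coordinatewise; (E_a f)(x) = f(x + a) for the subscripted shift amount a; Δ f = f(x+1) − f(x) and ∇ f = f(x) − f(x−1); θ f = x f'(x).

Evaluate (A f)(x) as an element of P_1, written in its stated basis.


the result is g(x) = 48x - 94

θ f = 8x^3 + x^2
Δ θ f = 24x^2 + 26x + 9
E_{-2} Δ θ f = 24x^2 - 70x + 53
∇ E_{-2} Δ θ f = 48x - 94


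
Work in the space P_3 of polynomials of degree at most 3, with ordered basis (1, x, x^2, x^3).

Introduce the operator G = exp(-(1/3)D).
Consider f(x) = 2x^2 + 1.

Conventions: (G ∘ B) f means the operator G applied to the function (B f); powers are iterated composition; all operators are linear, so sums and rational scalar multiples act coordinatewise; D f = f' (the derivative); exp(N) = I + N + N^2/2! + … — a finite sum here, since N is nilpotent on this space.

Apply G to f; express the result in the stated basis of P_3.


order-1 term: -(4/3)x
order-2 term: 2/9
the series for exp(-(1/3)D) f terminates at order 2
exp(-(1/3)D) f = 2x^2 - (4/3)x + 11/9

the result is g(x) = 2x^2 - (4/3)x + 11/9


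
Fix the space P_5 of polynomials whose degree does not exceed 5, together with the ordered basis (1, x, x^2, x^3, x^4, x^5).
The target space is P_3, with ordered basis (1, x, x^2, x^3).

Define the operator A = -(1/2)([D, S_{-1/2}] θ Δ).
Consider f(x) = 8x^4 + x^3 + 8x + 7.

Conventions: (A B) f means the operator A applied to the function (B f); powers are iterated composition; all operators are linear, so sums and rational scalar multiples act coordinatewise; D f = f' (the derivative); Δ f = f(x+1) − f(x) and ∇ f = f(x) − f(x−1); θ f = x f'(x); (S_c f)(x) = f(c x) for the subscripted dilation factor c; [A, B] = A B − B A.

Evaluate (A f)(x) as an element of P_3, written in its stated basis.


the result is g(x) = 54x^2 - (153/2)x + 105/4

Δ f = 32x^3 + 51x^2 + 35x + 17
θ Δ f = 96x^3 + 102x^2 + 35x
S_{-1/2} θ Δ f = -12x^3 + (51/2)x^2 - (35/2)x
D S_{-1/2} θ Δ f = -36x^2 + 51x - 35/2
D θ Δ f = 288x^2 + 204x + 35
S_{-1/2} D θ Δ f = 72x^2 - 102x + 35
[D, S_{-1/2}] θ Δ f = -108x^2 + 153x - 105/2
(-(1/2)([D, S_{-1/2}] θ Δ)) f = 54x^2 - (153/2)x + 105/4


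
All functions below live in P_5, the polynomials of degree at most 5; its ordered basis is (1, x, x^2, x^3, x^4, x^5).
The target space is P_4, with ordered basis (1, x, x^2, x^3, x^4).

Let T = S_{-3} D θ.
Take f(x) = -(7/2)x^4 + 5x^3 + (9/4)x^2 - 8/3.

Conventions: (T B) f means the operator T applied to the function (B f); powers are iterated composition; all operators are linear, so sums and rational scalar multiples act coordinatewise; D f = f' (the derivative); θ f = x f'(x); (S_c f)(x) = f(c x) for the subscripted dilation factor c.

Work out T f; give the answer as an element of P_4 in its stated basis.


θ f = -14x^4 + 15x^3 + (9/2)x^2
D θ f = -56x^3 + 45x^2 + 9x
S_{-3} D θ f = 1512x^3 + 405x^2 - 27x

the result is g(x) = 1512x^3 + 405x^2 - 27x


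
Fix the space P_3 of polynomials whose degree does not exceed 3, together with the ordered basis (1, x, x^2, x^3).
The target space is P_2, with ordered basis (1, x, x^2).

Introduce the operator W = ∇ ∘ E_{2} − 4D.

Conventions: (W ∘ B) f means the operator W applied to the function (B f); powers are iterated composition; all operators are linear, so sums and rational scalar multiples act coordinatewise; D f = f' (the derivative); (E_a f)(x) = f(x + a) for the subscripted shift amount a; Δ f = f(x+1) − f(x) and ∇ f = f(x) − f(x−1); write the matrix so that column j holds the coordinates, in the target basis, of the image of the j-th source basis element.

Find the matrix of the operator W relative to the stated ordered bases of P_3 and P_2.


image of 1: 0
image of x: -3
image of x^2: -6x + 3
image of x^3: -9x^2 + 9x + 7
each image's coordinates form column j of the matrix

the matrix is [[0, -3, 3, 7]; [0, 0, -6, 9]; [0, 0, 0, -9]] (rows listed top to bottom)


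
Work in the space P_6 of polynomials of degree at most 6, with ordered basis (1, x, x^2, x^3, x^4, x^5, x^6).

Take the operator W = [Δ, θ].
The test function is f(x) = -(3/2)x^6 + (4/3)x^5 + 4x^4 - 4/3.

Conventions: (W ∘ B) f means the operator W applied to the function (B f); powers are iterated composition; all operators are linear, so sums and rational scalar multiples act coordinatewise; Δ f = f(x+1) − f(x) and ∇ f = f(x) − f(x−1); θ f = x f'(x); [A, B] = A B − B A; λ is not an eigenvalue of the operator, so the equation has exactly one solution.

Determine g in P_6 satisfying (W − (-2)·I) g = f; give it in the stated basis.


write g with unknown coordinates in the stated basis and equate coefficients in (W − (-2)·I) g = f
solving from the highest basis element down gives g = -(3/4)x^6 + (35/12)x^5 + (143/24)x^4 - (223/12)x^3 - (233/8)x^2 + (749/24)x + 1141/48
check: W g = -(9/2)x^5 - (95/12)x^4 + (223/6)x^3 + (233/4)x^2 - (749/12)x - 391/8
so W g − (-2)·g = -(3/2)x^6 + (4/3)x^5 + 4x^4 - 4/3 = f ✓

the image equals g(x) = -(3/4)x^6 + (35/12)x^5 + (143/24)x^4 - (223/12)x^3 - (233/8)x^2 + (749/24)x + 1141/48


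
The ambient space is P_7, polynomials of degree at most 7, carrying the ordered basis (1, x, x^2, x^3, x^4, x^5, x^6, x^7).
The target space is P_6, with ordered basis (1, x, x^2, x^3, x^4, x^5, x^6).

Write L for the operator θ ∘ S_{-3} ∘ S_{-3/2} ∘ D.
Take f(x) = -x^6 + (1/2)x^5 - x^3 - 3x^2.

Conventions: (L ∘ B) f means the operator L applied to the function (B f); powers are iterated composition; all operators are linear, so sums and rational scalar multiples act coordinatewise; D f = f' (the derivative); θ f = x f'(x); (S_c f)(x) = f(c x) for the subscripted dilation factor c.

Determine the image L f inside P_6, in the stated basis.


D f = -6x^5 + (5/2)x^4 - 3x^2 - 6x
S_{-3/2} D f = (729/16)x^5 + (405/32)x^4 - (27/4)x^2 + 9x
S_{-3} (S_{-3/2} ∘ D) f = -(177147/16)x^5 + (32805/32)x^4 - (243/4)x^2 - 27x
θ S_{-3} (S_{-3/2} ∘ D) f = -(885735/16)x^5 + (32805/8)x^4 - (243/2)x^2 - 27x

g(x) = -(885735/16)x^5 + (32805/8)x^4 - (243/2)x^2 - 27x


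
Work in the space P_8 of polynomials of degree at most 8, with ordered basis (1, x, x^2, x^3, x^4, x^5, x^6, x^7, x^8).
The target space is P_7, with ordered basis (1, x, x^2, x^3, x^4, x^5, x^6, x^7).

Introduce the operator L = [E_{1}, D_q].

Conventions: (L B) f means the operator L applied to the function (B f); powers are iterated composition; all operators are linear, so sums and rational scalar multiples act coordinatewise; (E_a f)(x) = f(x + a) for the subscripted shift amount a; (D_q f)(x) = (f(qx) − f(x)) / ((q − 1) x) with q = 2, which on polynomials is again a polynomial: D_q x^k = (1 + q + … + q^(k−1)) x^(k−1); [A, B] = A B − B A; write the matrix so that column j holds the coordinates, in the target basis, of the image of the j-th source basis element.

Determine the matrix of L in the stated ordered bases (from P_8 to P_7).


the matrix is [[0, 0, 1, 4, 11, 26, 57, 120, 247]; [0, 0, 0, 5, 27, 94, 270, 699, 1701]; [0, 0, 0, 0, 17, 116, 490, 1660, 4963]; [0, 0, 0, 0, 0, 49, 405, 2015, 7875]; [0, 0, 0, 0, 0, 0, 129, 1254, 7189]; [0, 0, 0, 0, 0, 0, 0, 321, 3591]; [0, 0, 0, 0, 0, 0, 0, 0, 769]; [0, 0, 0, 0, 0, 0, 0, 0, 0]] (rows listed top to bottom)

image of 1: 0
image of x: 0
image of x^2: 1
image of x^3: 5x + 4
image of x^4: 17x^2 + 27x + 11
image of x^5: 49x^3 + 116x^2 + 94x + 26
image of x^6: 129x^4 + 405x^3 + 490x^2 + 270x + 57
image of x^7: 321x^5 + 1254x^4 + 2015x^3 + 1660x^2 + 699x + 120
image of x^8: 769x^6 + 3591x^5 + 7189x^4 + 7875x^3 + 4963x^2 + 1701x + 247
each image's coordinates form column j of the matrix


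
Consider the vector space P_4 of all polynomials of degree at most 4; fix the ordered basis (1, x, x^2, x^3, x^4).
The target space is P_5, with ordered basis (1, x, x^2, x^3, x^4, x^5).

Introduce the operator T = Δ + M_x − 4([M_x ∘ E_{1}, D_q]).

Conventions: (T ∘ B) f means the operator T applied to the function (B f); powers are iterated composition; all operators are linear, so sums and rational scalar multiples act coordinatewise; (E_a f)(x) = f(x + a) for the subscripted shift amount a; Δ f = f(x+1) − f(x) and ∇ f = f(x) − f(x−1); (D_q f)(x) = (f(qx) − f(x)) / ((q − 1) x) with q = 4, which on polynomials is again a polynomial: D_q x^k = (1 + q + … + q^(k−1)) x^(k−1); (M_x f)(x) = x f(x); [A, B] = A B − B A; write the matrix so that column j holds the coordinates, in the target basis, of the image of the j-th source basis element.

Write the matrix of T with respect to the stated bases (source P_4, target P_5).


the matrix is [[4, 5, 5, 5, 5]; [1, 16, 22, -21, -256]; [0, 1, 64, 87, -510]; [0, 0, 1, 256, 344]; [0, 0, 0, 1, 1024]; [0, 0, 0, 0, 1]] (rows listed top to bottom)

image of 1: x + 4
image of x: x^2 + 16x + 5
image of x^2: x^3 + 64x^2 + 22x + 5
image of x^3: x^4 + 256x^3 + 87x^2 - 21x + 5
image of x^4: x^5 + 1024x^4 + 344x^3 - 510x^2 - 256x + 5
each image's coordinates form column j of the matrix


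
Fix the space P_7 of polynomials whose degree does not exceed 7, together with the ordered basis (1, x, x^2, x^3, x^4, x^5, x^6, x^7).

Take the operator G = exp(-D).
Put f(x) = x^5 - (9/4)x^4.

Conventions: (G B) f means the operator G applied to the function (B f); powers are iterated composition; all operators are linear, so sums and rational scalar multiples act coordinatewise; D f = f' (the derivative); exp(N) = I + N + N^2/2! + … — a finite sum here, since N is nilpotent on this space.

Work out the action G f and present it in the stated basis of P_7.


order-1 term: -5x^4 + 9x^3
order-2 term: 10x^3 - (27/2)x^2
order-3 term: -10x^2 + 9x
order-4 term: 5x - 9/4
order-5 term: -1
the series for exp(-D) f terminates at order 5
exp(-D) f = x^5 - (29/4)x^4 + 19x^3 - (47/2)x^2 + 14x - 13/4

the result is g(x) = x^5 - (29/4)x^4 + 19x^3 - (47/2)x^2 + 14x - 13/4


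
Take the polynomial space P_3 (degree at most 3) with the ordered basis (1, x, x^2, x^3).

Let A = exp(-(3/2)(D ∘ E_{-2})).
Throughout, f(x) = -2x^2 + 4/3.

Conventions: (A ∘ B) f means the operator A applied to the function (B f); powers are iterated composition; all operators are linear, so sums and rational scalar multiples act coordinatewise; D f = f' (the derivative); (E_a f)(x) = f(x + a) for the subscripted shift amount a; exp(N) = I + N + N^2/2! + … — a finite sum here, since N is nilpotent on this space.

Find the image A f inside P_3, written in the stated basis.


order-1 term: 6x - 12
order-2 term: -9/2
the series for exp(-(3/2)(D ∘ E_{-2})) f terminates at order 2
exp(-(3/2)(D ∘ E_{-2})) f = -2x^2 + 6x - 91/6

g(x) = -2x^2 + 6x - 91/6


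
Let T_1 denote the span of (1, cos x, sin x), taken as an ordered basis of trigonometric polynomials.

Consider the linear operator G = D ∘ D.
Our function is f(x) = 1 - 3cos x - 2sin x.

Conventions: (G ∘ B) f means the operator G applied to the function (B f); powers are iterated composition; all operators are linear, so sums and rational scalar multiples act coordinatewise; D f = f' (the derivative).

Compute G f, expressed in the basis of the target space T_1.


the image equals g(x) = 3cos x + 2sin x

D f = -2cos x + 3sin x
D D f = 3cos x + 2sin x


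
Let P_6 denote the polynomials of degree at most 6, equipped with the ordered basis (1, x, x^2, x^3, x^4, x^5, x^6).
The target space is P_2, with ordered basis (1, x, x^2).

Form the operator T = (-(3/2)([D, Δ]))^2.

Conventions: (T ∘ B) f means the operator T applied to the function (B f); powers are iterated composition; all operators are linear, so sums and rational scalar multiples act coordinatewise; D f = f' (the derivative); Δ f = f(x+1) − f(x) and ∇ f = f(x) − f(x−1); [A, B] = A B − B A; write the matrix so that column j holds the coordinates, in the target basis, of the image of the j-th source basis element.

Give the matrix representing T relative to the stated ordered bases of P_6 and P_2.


image of 1: 0
image of x: 0
image of x^2: 0
image of x^3: 0
image of x^4: 0
image of x^5: 0
image of x^6: 0
each image's coordinates form column j of the matrix

the matrix is [[0, 0, 0, 0, 0, 0, 0]; [0, 0, 0, 0, 0, 0, 0]; [0, 0, 0, 0, 0, 0, 0]] (rows listed top to bottom)


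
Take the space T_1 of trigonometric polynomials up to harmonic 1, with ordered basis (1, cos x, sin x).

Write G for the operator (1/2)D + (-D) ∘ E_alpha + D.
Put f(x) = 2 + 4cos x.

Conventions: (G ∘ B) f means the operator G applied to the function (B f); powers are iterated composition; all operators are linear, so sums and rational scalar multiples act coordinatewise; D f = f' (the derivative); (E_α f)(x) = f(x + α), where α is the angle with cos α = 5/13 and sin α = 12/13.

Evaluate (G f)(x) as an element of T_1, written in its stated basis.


D f = -4sin x
((1/2)D) f = -2sin x
E_alpha f = 2 + (20/13)cos x - (48/13)sin x
D E_alpha f = -(48/13)cos x - (20/13)sin x
(-D) E_alpha f = (48/13)cos x + (20/13)sin x
D f = -4sin x
((1/2)D + (-D) ∘ E_alpha + D) f = (48/13)cos x - (58/13)sin x

the image equals g(x) = (48/13)cos x - (58/13)sin x


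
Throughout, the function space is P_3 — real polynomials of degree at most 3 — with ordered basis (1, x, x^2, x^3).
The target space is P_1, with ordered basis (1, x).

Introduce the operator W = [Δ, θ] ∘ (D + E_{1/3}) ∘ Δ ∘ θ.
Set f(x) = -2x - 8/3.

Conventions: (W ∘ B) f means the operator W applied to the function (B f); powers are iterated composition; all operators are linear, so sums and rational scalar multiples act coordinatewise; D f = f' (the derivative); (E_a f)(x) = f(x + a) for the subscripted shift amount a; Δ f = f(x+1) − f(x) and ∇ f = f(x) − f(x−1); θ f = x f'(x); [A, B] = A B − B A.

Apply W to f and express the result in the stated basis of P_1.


θ f = -2x
Δ θ f = -2
D (Δ ∘ θ) f = 0
E_{1/3} (Δ ∘ θ) f = -2
(D + E_{1/3}) (Δ ∘ θ) f = -2
θ (D + E_{1/3}) (Δ ∘ θ) f = 0
Δ θ (D + E_{1/3}) (Δ ∘ θ) f = 0
Δ (D + E_{1/3}) (Δ ∘ θ) f = 0
θ Δ (D + E_{1/3}) (Δ ∘ θ) f = 0
[Δ, θ] (D + E_{1/3}) (Δ ∘ θ) f = 0

the result is g(x) = 0


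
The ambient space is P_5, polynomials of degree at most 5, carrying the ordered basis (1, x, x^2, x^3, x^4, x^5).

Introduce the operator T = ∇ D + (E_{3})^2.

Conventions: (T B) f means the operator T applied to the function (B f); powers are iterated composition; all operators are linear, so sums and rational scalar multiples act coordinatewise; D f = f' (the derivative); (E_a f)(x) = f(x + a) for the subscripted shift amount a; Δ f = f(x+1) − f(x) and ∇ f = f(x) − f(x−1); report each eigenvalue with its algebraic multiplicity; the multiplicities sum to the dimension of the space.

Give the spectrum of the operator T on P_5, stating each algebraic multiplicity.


image of 1: 1
image of x: x + 6
image of x^2: x^2 + 12x + 38
image of x^3: x^3 + 18x^2 + 114x + 213
image of x^4: x^4 + 24x^3 + 228x^2 + 852x + 1300
image of x^5: x^5 + 30x^4 + 380x^3 + 2130x^2 + 6500x + 7771
the matrix is upper triangular; its diagonal is (1, 1, 1, 1, 1, 1)
for a triangular matrix the eigenvalues are the diagonal entries, with algebraic multiplicity their repetition count

λ = 1 (multiplicity 6)


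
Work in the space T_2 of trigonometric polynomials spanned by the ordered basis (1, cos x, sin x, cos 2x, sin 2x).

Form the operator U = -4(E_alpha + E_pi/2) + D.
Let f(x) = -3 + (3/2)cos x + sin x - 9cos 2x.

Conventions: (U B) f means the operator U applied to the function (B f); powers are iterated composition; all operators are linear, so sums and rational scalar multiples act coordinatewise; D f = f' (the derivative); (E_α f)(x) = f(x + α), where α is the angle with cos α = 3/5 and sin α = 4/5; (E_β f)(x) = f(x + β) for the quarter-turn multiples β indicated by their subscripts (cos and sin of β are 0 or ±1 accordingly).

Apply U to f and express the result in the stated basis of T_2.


E_alpha f = -3 + (17/10)cos x - (3/5)sin x + (63/25)cos 2x + (216/25)sin 2x
E_pi/2 f = -3 + cos x - (3/2)sin x + 9cos 2x
(E_alpha + E_pi/2) f = -6 + (27/10)cos x - (21/10)sin x + (288/25)cos 2x + (216/25)sin 2x
(-4(E_alpha + E_pi/2)) f = 24 - (54/5)cos x + (42/5)sin x - (1152/25)cos 2x - (864/25)sin 2x
D f = cos x - (3/2)sin x + 18sin 2x
(-4(E_alpha + E_pi/2) + D) f = 24 - (49/5)cos x + (69/10)sin x - (1152/25)cos 2x - (414/25)sin 2x

the image equals g(x) = 24 - (49/5)cos x + (69/10)sin x - (1152/25)cos 2x - (414/25)sin 2x


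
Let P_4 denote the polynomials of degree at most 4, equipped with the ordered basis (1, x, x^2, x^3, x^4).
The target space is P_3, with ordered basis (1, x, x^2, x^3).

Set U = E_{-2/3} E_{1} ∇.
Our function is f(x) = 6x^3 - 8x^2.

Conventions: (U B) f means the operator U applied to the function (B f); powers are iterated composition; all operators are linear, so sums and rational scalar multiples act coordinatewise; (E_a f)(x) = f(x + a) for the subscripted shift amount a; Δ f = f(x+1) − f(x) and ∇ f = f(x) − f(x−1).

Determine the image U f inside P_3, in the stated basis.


∇ f = 18x^2 - 34x + 14
E_{1} ∇ f = 18x^2 + 2x - 2
E_{-2/3} E_{1} ∇ f = 18x^2 - 22x + 14/3

the image equals g(x) = 18x^2 - 22x + 14/3


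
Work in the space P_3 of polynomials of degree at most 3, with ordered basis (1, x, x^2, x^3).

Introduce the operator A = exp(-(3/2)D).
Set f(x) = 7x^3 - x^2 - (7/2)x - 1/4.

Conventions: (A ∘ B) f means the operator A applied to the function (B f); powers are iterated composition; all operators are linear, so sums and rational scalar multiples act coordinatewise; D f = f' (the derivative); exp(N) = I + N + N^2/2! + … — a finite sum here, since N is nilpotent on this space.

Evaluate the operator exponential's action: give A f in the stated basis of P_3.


the image equals g(x) = 7x^3 - (65/2)x^2 + (187/4)x - 167/8

order-1 term: -(63/2)x^2 + 3x + 21/4
order-2 term: (189/4)x - 9/4
order-3 term: -189/8
the series for exp(-(3/2)D) f terminates at order 3
exp(-(3/2)D) f = 7x^3 - (65/2)x^2 + (187/4)x - 167/8


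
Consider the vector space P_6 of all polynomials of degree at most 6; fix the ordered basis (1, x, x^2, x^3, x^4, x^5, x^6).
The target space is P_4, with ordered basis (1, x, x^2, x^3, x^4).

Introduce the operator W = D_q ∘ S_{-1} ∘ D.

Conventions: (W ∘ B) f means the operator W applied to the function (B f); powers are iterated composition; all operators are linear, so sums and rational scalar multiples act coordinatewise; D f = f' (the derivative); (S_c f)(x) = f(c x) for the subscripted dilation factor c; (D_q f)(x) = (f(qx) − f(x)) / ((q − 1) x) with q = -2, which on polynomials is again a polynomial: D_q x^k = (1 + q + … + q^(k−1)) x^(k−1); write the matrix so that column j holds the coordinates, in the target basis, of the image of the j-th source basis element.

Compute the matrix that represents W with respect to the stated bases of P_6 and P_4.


image of 1: 0
image of x: 0
image of x^2: -2
image of x^3: -3x
image of x^4: -12x^2
image of x^5: -25x^3
image of x^6: -66x^4
each image's coordinates form column j of the matrix

the matrix is [[0, 0, -2, 0, 0, 0, 0]; [0, 0, 0, -3, 0, 0, 0]; [0, 0, 0, 0, -12, 0, 0]; [0, 0, 0, 0, 0, -25, 0]; [0, 0, 0, 0, 0, 0, -66]] (rows listed top to bottom)


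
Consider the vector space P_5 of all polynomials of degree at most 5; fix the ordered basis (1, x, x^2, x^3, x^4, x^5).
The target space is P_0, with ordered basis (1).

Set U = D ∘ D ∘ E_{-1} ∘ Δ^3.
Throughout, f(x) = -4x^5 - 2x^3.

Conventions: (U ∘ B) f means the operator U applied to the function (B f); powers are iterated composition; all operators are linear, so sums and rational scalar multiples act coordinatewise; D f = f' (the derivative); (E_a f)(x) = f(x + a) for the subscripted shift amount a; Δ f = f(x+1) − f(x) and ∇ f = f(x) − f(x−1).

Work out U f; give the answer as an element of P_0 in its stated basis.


the result is g(x) = -480

Δ f = -20x^4 - 40x^3 - 46x^2 - 26x - 6
Δ Δ f = -80x^3 - 240x^2 - 292x - 132
Δ Δ Δ f = -240x^2 - 720x - 612
E_{-1} Δ^3 f = -240x^2 - 240x - 132
D E_{-1} Δ^3 f = -480x - 240
D D E_{-1} Δ^3 f = -480
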